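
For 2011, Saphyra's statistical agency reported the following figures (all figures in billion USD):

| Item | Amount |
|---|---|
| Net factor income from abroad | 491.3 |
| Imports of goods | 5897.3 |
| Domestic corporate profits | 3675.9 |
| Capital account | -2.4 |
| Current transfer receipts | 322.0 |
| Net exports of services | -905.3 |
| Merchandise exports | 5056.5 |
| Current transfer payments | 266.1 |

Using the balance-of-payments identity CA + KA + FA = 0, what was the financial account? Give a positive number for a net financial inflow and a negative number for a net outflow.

1201.3

Goods balance = 5056.5 - 5897.3 = -840.8
Services balance = -905.3
Trade balance (goods + services) = -840.8 + (-905.3) = -1746.1
Net primary income = 491.3
Net secondary income = 322.0 - 266.1 = 55.9
Current account = -1746.1 + 491.3 + 55.9 = -1198.9
Financial account = -(-1198.9 + (-2.4)) = 1201.3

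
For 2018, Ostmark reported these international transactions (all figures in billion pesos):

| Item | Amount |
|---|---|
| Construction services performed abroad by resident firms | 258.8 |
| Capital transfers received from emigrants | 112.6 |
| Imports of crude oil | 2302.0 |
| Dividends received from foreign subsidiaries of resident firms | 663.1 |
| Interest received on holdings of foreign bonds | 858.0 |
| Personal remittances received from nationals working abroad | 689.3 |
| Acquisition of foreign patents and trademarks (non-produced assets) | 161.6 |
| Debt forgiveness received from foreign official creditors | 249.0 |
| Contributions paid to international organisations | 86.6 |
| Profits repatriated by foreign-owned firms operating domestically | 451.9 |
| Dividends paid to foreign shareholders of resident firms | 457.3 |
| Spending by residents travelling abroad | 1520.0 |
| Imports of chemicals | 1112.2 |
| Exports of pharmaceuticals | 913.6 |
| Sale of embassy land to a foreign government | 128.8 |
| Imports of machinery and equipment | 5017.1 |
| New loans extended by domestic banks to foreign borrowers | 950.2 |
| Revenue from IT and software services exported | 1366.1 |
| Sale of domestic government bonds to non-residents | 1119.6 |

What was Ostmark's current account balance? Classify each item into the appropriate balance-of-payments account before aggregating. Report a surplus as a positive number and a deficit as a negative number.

-6198.2

Goods: -1112.2 - 5017.1 - 2302.0 + 913.6 = -7517.7
Services: 258.8 + 1366.1 - 1520.0 = 104.9
Primary income: 858.0 + 663.1 - 457.3 - 451.9 = 611.9
Secondary income: -86.6 + 689.3 = 602.7
Current account = (-7517.7) + 104.9 + 611.9 + 602.7 = -6198.2
(Excluded from the current account — capital account: capital transfers received from emigrants 112.6, acquisition of foreign patents and trademarks (non-produced assets) 161.6, debt forgiveness received from foreign official creditors 249.0, sale of embassy land to a foreign government 128.8; financial account: new loans extended by domestic banks to foreign borrowers 950.2, sale of domestic government bonds to non-residents 1119.6.)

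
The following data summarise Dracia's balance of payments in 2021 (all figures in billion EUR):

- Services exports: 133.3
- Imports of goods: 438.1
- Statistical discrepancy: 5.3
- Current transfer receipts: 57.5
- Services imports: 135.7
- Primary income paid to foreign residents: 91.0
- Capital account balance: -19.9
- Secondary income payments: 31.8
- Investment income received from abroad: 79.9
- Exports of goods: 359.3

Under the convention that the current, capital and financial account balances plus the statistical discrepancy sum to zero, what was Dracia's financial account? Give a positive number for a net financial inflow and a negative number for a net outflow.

81.2

Goods balance = 359.3 - 438.1 = -78.8
Services balance = 133.3 - 135.7 = -2.4
Trade balance (goods + services) = -78.8 + (-2.4) = -81.2
Net primary income = 79.9 - 91.0 = -11.1
Net secondary income = 57.5 - 31.8 = 25.7
Current account = -81.2 + (-11.1) + 25.7 = -66.6
Financial account = -(-66.6 + (-19.9) + 5.3) = 81.2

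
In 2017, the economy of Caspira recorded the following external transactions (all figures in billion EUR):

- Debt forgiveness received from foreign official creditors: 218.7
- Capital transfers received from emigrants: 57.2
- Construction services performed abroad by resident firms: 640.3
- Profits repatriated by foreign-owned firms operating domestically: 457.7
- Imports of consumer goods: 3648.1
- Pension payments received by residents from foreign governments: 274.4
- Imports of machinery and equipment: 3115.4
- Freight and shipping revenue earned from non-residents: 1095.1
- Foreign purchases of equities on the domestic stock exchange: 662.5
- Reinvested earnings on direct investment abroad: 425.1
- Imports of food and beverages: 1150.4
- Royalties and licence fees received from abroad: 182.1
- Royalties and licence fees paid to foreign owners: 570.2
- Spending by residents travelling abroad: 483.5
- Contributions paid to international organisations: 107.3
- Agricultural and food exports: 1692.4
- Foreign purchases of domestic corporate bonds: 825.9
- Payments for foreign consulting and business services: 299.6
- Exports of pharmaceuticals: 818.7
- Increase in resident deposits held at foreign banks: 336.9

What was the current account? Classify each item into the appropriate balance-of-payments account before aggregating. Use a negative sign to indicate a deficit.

Goods: 1692.4 - 3648.1 + 818.7 - 1150.4 - 3115.4 = -5402.8
Services: 182.1 - 299.6 - 483.5 - 570.2 + 640.3 + 1095.1 = 564.2
Primary income: -457.7 + 425.1 = -32.6
Secondary income: -107.3 + 274.4 = 167.1
Current account = (-5402.8) + 564.2 + (-32.6) + 167.1 = -4704.1
(Excluded from the current account — capital account: debt forgiveness received from foreign official creditors 218.7, capital transfers received from emigrants 57.2; financial account: foreign purchases of equities on the domestic stock exchange 662.5, foreign purchases of domestic corporate bonds 825.9, increase in resident deposits held at foreign banks 336.9.)

-4704.1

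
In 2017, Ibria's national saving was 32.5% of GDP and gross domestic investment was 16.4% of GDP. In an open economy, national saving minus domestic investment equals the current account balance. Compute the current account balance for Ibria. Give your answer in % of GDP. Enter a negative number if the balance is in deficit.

S - I = CA (net lending to the rest of the world).
CA = S - I = 32.5 - 16.4 = 16.1

16.1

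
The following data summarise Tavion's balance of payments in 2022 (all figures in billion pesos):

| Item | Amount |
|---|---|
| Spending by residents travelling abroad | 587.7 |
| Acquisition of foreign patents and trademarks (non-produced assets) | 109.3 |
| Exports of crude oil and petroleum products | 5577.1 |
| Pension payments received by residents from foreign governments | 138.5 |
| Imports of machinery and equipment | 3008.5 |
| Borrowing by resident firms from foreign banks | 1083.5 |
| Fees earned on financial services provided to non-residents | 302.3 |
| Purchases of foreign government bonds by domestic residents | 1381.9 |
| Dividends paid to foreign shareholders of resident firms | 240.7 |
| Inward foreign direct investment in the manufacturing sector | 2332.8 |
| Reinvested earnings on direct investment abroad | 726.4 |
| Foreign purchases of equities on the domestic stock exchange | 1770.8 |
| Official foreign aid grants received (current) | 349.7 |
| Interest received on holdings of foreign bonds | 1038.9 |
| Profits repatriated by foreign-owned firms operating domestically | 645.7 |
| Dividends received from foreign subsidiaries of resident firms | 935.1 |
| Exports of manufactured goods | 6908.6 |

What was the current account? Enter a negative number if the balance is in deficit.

Goods: 5577.1 - 3008.5 + 6908.6 = 9477.2
Services: -587.7 + 302.3 = -285.4
Primary income: -240.7 + 935.1 - 645.7 + 726.4 + 1038.9 = 1814.0
Secondary income: 138.5 + 349.7 = 488.2
Current account = 9477.2 + (-285.4) + 1814.0 + 488.2 = 11494.0
(Excluded from the current account — capital account: acquisition of foreign patents and trademarks (non-produced assets) 109.3; financial account: borrowing by resident firms from foreign banks 1083.5, purchases of foreign government bonds by domestic residents 1381.9, inward foreign direct investment in the manufacturing sector 2332.8, foreign purchases of equities on the domestic stock exchange 1770.8.)

11494.0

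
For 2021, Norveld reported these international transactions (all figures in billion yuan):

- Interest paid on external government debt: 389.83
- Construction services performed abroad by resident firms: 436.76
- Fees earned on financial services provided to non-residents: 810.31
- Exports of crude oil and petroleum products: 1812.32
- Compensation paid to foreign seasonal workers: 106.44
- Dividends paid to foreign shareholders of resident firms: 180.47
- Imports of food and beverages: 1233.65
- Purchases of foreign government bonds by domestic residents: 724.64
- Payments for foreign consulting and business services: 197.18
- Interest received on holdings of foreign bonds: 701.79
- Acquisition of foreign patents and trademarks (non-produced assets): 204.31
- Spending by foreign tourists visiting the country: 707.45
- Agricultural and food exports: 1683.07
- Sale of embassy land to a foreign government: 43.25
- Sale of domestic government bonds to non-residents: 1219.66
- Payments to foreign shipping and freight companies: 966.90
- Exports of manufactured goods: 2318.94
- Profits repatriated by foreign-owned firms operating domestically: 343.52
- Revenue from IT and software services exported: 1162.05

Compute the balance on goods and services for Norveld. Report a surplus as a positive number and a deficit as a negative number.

6533.17

Goods: -1233.65 + 2318.94 + 1812.32 + 1683.07 = 4580.68
Services: -966.90 + 436.76 - 197.18 + 1162.05 + 707.45 + 810.31 = 1952.49
Trade balance = 4580.68 + 1952.49 = 6533.17
(Excluded from the trade balance — primary income: interest paid on external government debt 389.83, compensation paid to foreign seasonal workers 106.44, dividends paid to foreign shareholders of resident firms 180.47, interest received on holdings of foreign bonds 701.79, profits repatriated by foreign-owned firms operating domestically 343.52; financial account: purchases of foreign government bonds by domestic residents 724.64, sale of domestic government bonds to non-residents 1219.66; capital account: acquisition of foreign patents and trademarks (non-produced assets) 204.31, sale of embassy land to a foreign government 43.25.)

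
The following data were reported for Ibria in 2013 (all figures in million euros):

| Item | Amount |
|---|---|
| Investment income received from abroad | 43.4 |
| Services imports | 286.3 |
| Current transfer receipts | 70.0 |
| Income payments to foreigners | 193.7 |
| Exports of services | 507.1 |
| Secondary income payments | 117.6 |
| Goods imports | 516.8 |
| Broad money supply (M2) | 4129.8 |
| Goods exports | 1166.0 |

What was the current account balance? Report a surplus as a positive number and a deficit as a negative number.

672.1

Goods balance = 1166.0 - 516.8 = 649.2
Services balance = 507.1 - 286.3 = 220.8
Trade balance (goods + services) = 649.2 + 220.8 = 870.0
Net primary income = 43.4 - 193.7 = -150.3
Net secondary income = 70.0 - 117.6 = -47.6
Current account = 870.0 + (-150.3) + (-47.6) = 672.1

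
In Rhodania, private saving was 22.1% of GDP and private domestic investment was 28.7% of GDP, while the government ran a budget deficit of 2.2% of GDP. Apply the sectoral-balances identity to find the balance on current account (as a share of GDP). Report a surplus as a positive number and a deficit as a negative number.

By the sectoral-balances identity, CA = (S_private - I) + (T - G).
Private balance = 22.1 - 28.7 = -6.6
Government balance (T - G) = -2.2
CA = -6.6 + (-2.2) = -8.8

-8.8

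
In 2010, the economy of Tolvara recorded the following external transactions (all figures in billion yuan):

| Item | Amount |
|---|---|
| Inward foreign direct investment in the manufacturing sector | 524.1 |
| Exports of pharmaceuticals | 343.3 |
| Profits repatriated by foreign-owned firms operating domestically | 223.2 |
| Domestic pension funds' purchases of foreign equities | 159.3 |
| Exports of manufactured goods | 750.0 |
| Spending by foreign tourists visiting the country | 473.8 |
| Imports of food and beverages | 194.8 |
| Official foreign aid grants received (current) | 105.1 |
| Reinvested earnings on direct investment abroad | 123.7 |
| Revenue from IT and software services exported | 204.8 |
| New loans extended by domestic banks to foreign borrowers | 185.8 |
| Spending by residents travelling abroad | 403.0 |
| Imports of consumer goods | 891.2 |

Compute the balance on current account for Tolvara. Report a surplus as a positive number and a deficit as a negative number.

288.5

Goods: 750.0 - 891.2 - 194.8 + 343.3 = 7.3
Services: 204.8 - 403.0 + 473.8 = 275.6
Primary income: 123.7 - 223.2 = -99.5
Secondary income: 105.1
Current account = 7.3 + 275.6 + (-99.5) + 105.1 = 288.5
(Excluded from the current account — financial account: inward foreign direct investment in the manufacturing sector 524.1, domestic pension funds' purchases of foreign equities 159.3, new loans extended by domestic banks to foreign borrowers 185.8.)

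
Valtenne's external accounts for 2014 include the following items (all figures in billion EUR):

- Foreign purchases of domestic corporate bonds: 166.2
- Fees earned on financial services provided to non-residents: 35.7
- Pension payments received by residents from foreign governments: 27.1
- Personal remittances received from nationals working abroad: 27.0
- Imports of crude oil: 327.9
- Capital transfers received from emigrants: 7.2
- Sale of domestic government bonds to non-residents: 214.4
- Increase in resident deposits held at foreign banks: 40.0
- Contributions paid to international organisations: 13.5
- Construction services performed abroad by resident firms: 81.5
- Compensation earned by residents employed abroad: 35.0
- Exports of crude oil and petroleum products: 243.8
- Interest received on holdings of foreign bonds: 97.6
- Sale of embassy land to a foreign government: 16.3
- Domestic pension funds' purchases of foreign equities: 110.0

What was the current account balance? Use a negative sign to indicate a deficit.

206.3

Goods: -327.9 + 243.8 = -84.1
Services: 81.5 + 35.7 = 117.2
Primary income: 97.6 + 35.0 = 132.6
Secondary income: -13.5 + 27.0 + 27.1 = 40.6
Current account = (-84.1) + 117.2 + 132.6 + 40.6 = 206.3
(Excluded from the current account — financial account: foreign purchases of domestic corporate bonds 166.2, sale of domestic government bonds to non-residents 214.4, increase in resident deposits held at foreign banks 40.0, domestic pension funds' purchases of foreign equities 110.0; capital account: capital transfers received from emigrants 7.2, sale of embassy land to a foreign government 16.3.)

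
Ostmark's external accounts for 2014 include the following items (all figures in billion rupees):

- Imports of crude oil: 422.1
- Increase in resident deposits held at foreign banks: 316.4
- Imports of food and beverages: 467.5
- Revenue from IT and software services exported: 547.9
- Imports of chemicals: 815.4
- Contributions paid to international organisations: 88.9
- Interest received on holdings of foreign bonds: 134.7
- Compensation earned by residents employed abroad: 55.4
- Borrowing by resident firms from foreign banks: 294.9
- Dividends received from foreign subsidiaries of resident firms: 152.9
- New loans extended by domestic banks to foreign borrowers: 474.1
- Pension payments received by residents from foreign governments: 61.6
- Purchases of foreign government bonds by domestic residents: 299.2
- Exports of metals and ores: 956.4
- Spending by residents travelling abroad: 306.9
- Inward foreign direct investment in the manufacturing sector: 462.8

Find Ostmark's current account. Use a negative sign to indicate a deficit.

-191.9

Goods: 956.4 - 422.1 - 467.5 - 815.4 = -748.6
Services: -306.9 + 547.9 = 241.0
Primary income: 134.7 + 152.9 + 55.4 = 343.0
Secondary income: -88.9 + 61.6 = -27.3
Current account = (-748.6) + 241.0 + 343.0 + (-27.3) = -191.9
(Excluded from the current account — financial account: increase in resident deposits held at foreign banks 316.4, borrowing by resident firms from foreign banks 294.9, new loans extended by domestic banks to foreign borrowers 474.1, purchases of foreign government bonds by domestic residents 299.2, inward foreign direct investment in the manufacturing sector 462.8.)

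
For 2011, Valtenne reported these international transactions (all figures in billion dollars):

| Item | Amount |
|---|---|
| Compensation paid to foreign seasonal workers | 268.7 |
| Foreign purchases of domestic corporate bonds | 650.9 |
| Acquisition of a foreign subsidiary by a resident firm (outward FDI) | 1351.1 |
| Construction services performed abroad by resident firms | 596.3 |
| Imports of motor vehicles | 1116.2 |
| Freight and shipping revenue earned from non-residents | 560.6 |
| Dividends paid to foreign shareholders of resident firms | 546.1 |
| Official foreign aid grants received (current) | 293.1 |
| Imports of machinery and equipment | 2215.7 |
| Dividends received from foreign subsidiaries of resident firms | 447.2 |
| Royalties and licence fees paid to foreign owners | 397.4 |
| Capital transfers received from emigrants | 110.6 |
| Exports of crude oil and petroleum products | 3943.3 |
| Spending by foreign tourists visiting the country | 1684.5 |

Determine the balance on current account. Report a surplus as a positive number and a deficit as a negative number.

2980.9

Goods: -2215.7 + 3943.3 - 1116.2 = 611.4
Services: 596.3 - 397.4 + 1684.5 + 560.6 = 2444.0
Primary income: 447.2 - 268.7 - 546.1 = -367.6
Secondary income: 293.1
Current account = 611.4 + 2444.0 + (-367.6) + 293.1 = 2980.9
(Excluded from the current account — financial account: foreign purchases of domestic corporate bonds 650.9, acquisition of a foreign subsidiary by a resident firm (outward FDI) 1351.1; capital account: capital transfers received from emigrants 110.6.)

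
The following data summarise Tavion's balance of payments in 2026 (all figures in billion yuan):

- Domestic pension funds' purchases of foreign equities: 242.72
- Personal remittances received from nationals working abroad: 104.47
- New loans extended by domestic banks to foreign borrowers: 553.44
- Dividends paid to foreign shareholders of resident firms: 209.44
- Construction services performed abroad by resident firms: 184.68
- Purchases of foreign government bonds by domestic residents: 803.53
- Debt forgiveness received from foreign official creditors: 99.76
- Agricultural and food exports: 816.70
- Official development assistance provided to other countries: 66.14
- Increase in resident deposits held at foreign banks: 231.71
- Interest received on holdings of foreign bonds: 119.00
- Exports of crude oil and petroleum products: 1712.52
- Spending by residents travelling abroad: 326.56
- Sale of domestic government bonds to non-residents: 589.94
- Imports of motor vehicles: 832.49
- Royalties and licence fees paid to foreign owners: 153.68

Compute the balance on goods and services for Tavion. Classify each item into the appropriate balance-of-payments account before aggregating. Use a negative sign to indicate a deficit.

1401.17

Goods: 1712.52 + 816.70 - 832.49 = 1696.73
Services: -153.68 - 326.56 + 184.68 = -295.56
Trade balance = 1696.73 + (-295.56) = 1401.17
(Excluded from the trade balance — financial account: domestic pension funds' purchases of foreign equities 242.72, new loans extended by domestic banks to foreign borrowers 553.44, purchases of foreign government bonds by domestic residents 803.53, increase in resident deposits held at foreign banks 231.71, sale of domestic government bonds to non-residents 589.94; secondary income: personal remittances received from nationals working abroad 104.47, official development assistance provided to other countries 66.14; primary income: dividends paid to foreign shareholders of resident firms 209.44, interest received on holdings of foreign bonds 119.00; capital account: debt forgiveness received from foreign official creditors 99.76.)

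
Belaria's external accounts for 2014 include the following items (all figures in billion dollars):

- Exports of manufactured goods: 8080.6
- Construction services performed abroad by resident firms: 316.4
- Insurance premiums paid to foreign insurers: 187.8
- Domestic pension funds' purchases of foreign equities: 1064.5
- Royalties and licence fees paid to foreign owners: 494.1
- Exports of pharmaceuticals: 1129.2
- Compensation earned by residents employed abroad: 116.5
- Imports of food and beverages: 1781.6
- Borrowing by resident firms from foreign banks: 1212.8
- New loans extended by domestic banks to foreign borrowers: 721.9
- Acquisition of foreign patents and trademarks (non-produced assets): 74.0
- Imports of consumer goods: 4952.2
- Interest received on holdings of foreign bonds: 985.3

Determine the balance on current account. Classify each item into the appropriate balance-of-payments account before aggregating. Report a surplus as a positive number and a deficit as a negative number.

3212.3

Goods: 1129.2 - 4952.2 - 1781.6 + 8080.6 = 2476.0
Services: -187.8 - 494.1 + 316.4 = -365.5
Primary income: 116.5 + 985.3 = 1101.8
Current account = 2476.0 + (-365.5) + 1101.8 = 3212.3
(Excluded from the current account — financial account: domestic pension funds' purchases of foreign equities 1064.5, borrowing by resident firms from foreign banks 1212.8, new loans extended by domestic banks to foreign borrowers 721.9; capital account: acquisition of foreign patents and trademarks (non-produced assets) 74.0.)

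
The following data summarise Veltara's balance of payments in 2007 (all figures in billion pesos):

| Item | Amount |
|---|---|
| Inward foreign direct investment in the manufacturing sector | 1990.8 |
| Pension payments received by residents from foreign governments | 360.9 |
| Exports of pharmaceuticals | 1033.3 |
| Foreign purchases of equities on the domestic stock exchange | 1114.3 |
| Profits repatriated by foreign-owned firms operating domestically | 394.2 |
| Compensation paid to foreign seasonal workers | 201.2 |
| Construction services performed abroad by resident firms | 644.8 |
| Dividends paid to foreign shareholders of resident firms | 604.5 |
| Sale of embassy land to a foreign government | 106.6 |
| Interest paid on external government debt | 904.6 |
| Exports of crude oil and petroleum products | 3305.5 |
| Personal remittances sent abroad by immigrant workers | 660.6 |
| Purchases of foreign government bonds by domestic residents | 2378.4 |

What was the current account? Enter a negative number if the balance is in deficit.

Goods: 3305.5 + 1033.3 = 4338.8
Services: 644.8
Primary income: -201.2 - 394.2 - 904.6 - 604.5 = -2104.5
Secondary income: 360.9 - 660.6 = -299.7
Current account = 4338.8 + 644.8 + (-2104.5) + (-299.7) = 2579.4
(Excluded from the current account — financial account: inward foreign direct investment in the manufacturing sector 1990.8, foreign purchases of equities on the domestic stock exchange 1114.3, purchases of foreign government bonds by domestic residents 2378.4; capital account: sale of embassy land to a foreign government 106.6.)

2579.4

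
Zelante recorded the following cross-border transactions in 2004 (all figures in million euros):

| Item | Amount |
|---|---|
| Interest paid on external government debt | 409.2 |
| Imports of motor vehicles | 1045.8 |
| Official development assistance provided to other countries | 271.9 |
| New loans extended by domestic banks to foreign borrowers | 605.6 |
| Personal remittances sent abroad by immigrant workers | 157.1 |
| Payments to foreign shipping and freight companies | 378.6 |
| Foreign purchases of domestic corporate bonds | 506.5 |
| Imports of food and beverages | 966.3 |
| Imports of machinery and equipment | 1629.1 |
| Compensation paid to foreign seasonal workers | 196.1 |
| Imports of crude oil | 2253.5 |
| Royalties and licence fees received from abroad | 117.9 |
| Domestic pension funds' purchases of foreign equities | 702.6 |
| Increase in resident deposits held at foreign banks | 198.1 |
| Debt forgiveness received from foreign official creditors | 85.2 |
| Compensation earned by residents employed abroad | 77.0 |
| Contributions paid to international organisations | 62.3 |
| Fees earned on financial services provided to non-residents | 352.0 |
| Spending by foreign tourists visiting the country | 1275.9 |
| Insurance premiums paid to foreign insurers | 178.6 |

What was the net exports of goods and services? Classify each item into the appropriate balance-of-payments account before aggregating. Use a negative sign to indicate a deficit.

-4706.1

Goods: -966.3 - 1629.1 - 2253.5 - 1045.8 = -5894.7
Services: -378.6 + 1275.9 - 178.6 + 117.9 + 352.0 = 1188.6
Trade balance = -5894.7 + 1188.6 = -4706.1
(Excluded from the trade balance — primary income: interest paid on external government debt 409.2, compensation paid to foreign seasonal workers 196.1, compensation earned by residents employed abroad 77.0; secondary income: official development assistance provided to other countries 271.9, personal remittances sent abroad by immigrant workers 157.1, contributions paid to international organisations 62.3; financial account: new loans extended by domestic banks to foreign borrowers 605.6, foreign purchases of domestic corporate bonds 506.5, domestic pension funds' purchases of foreign equities 702.6, increase in resident deposits held at foreign banks 198.1; capital account: debt forgiveness received from foreign official creditors 85.2.)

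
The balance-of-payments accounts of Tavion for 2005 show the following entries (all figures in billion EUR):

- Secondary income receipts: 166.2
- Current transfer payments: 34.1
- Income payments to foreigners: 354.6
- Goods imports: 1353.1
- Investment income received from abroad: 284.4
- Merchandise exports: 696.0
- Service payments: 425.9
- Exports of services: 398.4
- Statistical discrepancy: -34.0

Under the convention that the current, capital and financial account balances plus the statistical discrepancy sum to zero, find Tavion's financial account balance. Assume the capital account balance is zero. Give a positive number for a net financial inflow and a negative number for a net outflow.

656.7

Goods balance = 696.0 - 1353.1 = -657.1
Services balance = 398.4 - 425.9 = -27.5
Trade balance (goods + services) = -657.1 + (-27.5) = -684.6
Net primary income = 284.4 - 354.6 = -70.2
Net secondary income = 166.2 - 34.1 = 132.1
Current account = -684.6 + (-70.2) + 132.1 = -622.7
Financial account = -(-622.7 + (-34.0)) = 656.7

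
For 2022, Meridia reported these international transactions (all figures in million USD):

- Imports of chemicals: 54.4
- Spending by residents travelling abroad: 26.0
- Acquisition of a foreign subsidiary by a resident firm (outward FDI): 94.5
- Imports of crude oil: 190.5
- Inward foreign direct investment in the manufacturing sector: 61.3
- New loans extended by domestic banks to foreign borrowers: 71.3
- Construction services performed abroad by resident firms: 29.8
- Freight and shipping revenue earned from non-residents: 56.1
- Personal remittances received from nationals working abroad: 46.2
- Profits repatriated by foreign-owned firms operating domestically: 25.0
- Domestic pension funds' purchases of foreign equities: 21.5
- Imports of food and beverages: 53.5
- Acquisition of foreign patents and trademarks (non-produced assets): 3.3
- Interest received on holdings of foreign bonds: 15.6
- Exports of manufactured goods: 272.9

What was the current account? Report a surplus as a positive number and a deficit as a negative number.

Goods: 272.9 - 54.4 - 53.5 - 190.5 = -25.5
Services: 29.8 - 26.0 + 56.1 = 59.9
Primary income: 15.6 - 25.0 = -9.4
Secondary income: 46.2
Current account = (-25.5) + 59.9 + (-9.4) + 46.2 = 71.2
(Excluded from the current account — financial account: acquisition of a foreign subsidiary by a resident firm (outward FDI) 94.5, inward foreign direct investment in the manufacturing sector 61.3, new loans extended by domestic banks to foreign borrowers 71.3, domestic pension funds' purchases of foreign equities 21.5; capital account: acquisition of foreign patents and trademarks (non-produced assets) 3.3.)

71.2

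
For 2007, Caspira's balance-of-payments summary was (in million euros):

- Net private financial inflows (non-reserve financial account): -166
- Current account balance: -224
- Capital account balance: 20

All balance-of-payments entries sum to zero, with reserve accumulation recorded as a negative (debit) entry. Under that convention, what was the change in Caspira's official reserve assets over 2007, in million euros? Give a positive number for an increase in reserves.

Official reserve transactions balance = -((-224) + 20 + (-166)) = 370
An accumulation of reserves is recorded as a debit (negative entry), so the change in the stock of reserves is the negative of that balance.
Change in official reserves = -(370) = -370

-370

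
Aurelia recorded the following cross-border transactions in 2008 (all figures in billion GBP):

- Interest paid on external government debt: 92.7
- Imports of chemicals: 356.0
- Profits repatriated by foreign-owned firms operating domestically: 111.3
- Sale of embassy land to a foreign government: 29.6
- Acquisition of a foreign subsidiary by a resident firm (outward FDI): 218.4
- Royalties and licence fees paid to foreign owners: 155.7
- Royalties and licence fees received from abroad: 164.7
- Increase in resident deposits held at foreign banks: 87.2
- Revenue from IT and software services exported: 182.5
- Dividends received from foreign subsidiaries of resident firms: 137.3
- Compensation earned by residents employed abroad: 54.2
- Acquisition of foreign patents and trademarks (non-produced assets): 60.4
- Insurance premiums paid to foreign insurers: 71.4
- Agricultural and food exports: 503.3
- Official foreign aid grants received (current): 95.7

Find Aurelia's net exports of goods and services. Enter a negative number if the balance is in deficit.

Goods: 503.3 - 356.0 = 147.3
Services: 182.5 - 155.7 - 71.4 + 164.7 = 120.1
Trade balance = 147.3 + 120.1 = 267.4
(Excluded from the trade balance — primary income: interest paid on external government debt 92.7, profits repatriated by foreign-owned firms operating domestically 111.3, dividends received from foreign subsidiaries of resident firms 137.3, compensation earned by residents employed abroad 54.2; capital account: sale of embassy land to a foreign government 29.6, acquisition of foreign patents and trademarks (non-produced assets) 60.4; financial account: acquisition of a foreign subsidiary by a resident firm (outward FDI) 218.4, increase in resident deposits held at foreign banks 87.2; secondary income: official foreign aid grants received (current) 95.7.)

267.4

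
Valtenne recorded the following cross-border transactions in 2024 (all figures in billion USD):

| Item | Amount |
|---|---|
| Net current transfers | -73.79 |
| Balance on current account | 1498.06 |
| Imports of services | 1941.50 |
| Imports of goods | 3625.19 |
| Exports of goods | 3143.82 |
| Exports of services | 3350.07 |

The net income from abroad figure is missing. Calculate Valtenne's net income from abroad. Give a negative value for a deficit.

Current account = goods balance + services balance + net primary income + net secondary income
Sum of the known components = 853.41
Net income from abroad = CA - (known components) = 1498.06 - 853.41 = 644.65

644.65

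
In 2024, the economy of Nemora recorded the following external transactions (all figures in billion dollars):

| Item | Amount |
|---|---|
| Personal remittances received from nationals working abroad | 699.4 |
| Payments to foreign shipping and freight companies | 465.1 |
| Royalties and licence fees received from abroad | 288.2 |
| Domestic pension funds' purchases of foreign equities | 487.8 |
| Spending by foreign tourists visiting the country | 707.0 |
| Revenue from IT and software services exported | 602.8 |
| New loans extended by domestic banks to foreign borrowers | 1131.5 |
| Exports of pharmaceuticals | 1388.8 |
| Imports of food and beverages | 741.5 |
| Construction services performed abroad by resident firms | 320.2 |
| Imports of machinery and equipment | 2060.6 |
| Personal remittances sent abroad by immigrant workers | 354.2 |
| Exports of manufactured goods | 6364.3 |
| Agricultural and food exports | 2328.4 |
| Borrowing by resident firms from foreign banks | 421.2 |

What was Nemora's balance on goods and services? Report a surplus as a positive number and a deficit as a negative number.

8732.5

Goods: -2060.6 - 741.5 + 1388.8 + 6364.3 + 2328.4 = 7279.4
Services: -465.1 + 707.0 + 602.8 + 320.2 + 288.2 = 1453.1
Trade balance = 7279.4 + 1453.1 = 8732.5
(Excluded from the trade balance — secondary income: personal remittances received from nationals working abroad 699.4, personal remittances sent abroad by immigrant workers 354.2; financial account: domestic pension funds' purchases of foreign equities 487.8, new loans extended by domestic banks to foreign borrowers 1131.5, borrowing by resident firms from foreign banks 421.2.)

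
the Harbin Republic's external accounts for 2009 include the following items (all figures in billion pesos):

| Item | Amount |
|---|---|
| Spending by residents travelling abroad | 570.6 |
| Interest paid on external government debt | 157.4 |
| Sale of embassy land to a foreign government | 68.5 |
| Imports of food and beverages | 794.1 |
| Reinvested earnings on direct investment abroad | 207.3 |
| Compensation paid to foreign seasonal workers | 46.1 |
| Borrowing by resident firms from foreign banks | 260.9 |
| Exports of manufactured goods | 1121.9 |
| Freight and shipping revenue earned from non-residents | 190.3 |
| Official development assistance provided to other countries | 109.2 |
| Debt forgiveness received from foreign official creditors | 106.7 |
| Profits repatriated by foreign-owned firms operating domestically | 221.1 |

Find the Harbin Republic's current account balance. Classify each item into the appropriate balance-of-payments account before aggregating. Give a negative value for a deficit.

Goods: 1121.9 - 794.1 = 327.8
Services: -570.6 + 190.3 = -380.3
Primary income: 207.3 - 157.4 - 221.1 - 46.1 = -217.3
Secondary income: -109.2
Current account = 327.8 + (-380.3) + (-217.3) + (-109.2) = -379.0
(Excluded from the current account — capital account: sale of embassy land to a foreign government 68.5, debt forgiveness received from foreign official creditors 106.7; financial account: borrowing by resident firms from foreign banks 260.9.)

-379.0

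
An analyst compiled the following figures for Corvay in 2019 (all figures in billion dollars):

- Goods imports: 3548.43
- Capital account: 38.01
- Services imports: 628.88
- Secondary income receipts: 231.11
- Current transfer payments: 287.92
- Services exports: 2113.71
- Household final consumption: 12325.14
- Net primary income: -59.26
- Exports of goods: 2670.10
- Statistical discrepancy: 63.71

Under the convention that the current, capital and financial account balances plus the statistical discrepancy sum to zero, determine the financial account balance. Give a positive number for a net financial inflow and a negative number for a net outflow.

Goods balance = 2670.10 - 3548.43 = -878.33
Services balance = 2113.71 - 628.88 = 1484.83
Trade balance (goods + services) = -878.33 + 1484.83 = 606.50
Net primary income = -59.26
Net secondary income = 231.11 - 287.92 = -56.81
Current account = 606.50 + (-59.26) + (-56.81) = 490.43
Financial account = -(490.43 + 38.01 + 63.71) = -592.15

-592.15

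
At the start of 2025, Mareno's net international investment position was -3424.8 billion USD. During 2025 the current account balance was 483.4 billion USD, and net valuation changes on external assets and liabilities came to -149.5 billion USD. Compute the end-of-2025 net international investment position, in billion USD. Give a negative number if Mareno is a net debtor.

-3090.9

Change in NIIP = current account + net valuation change = 483.4 + (-149.5) = 333.9
End-of-year NIIP = -3424.8 + 333.9 = -3090.9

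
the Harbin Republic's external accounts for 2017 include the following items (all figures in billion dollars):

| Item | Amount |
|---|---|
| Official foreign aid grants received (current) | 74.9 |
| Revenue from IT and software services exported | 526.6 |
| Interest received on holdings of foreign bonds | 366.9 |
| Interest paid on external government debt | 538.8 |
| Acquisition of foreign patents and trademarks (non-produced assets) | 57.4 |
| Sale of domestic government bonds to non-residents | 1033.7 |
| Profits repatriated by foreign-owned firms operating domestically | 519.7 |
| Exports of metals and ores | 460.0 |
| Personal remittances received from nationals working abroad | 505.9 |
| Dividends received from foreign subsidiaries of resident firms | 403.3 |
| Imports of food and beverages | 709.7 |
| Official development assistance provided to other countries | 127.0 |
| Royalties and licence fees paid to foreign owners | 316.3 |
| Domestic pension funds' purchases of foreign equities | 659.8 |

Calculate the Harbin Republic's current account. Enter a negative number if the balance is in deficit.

Goods: 460.0 - 709.7 = -249.7
Services: -316.3 + 526.6 = 210.3
Primary income: -538.8 - 519.7 + 366.9 + 403.3 = -288.3
Secondary income: -127.0 + 505.9 + 74.9 = 453.8
Current account = (-249.7) + 210.3 + (-288.3) + 453.8 = 126.1
(Excluded from the current account — capital account: acquisition of foreign patents and trademarks (non-produced assets) 57.4; financial account: sale of domestic government bonds to non-residents 1033.7, domestic pension funds' purchases of foreign equities 659.8.)

126.1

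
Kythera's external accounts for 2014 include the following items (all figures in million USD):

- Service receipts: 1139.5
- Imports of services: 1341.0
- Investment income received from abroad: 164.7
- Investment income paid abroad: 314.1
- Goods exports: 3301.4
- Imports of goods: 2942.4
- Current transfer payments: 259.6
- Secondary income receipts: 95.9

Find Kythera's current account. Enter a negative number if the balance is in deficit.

Goods balance = 3301.4 - 2942.4 = 359.0
Services balance = 1139.5 - 1341.0 = -201.5
Trade balance (goods + services) = 359.0 + (-201.5) = 157.5
Net primary income = 164.7 - 314.1 = -149.4
Net secondary income = 95.9 - 259.6 = -163.7
Current account = 157.5 + (-149.4) + (-163.7) = -155.6

-155.6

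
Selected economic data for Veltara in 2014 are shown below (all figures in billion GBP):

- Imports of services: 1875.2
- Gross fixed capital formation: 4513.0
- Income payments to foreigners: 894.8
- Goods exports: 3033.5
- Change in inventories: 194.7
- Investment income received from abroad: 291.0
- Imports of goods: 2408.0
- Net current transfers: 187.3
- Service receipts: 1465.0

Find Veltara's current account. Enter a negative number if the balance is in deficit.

-201.2

Goods balance = 3033.5 - 2408.0 = 625.5
Services balance = 1465.0 - 1875.2 = -410.2
Trade balance (goods + services) = 625.5 + (-410.2) = 215.3
Net primary income = 291.0 - 894.8 = -603.8
Net secondary income = 187.3
Current account = 215.3 + (-603.8) + 187.3 = -201.2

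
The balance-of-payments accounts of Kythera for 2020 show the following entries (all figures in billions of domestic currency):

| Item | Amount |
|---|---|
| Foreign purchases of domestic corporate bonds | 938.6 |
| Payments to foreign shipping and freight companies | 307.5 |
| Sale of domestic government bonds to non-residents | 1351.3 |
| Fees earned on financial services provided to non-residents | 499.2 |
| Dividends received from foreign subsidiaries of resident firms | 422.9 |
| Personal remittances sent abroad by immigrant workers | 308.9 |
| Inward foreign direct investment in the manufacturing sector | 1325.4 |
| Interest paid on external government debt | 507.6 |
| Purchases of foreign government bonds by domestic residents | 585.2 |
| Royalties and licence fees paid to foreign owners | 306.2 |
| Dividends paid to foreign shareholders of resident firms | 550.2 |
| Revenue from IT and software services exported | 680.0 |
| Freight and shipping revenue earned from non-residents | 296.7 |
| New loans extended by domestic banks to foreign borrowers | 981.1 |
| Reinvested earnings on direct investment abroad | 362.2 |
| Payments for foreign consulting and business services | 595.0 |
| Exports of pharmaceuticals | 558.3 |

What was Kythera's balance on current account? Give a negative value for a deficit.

Goods: 558.3
Services: 296.7 - 595.0 - 307.5 - 306.2 + 499.2 + 680.0 = 267.2
Primary income: 422.9 - 507.6 + 362.2 - 550.2 = -272.7
Secondary income: -308.9
Current account = 558.3 + 267.2 + (-272.7) + (-308.9) = 243.9
(Excluded from the current account — financial account: foreign purchases of domestic corporate bonds 938.6, sale of domestic government bonds to non-residents 1351.3, inward foreign direct investment in the manufacturing sector 1325.4, purchases of foreign government bonds by domestic residents 585.2, new loans extended by domestic banks to foreign borrowers 981.1.)

243.9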